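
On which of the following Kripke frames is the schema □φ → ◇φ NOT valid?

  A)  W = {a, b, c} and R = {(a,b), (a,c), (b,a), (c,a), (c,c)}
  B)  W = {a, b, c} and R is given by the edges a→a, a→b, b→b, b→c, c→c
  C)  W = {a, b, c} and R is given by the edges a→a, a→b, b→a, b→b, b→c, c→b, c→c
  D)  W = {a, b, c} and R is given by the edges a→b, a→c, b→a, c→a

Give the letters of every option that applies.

none

The schema □φ → ◇φ is axiom D; it is valid on a frame iff R is serial.
(A) R is serial (every world has an R-successor), so the schema is valid here.
(B) R is serial (every world has an R-successor), so the schema is valid here.
(C) R is serial (every world has an R-successor), so the schema is valid here.
(D) R is serial (every world has an R-successor), so the schema is valid here.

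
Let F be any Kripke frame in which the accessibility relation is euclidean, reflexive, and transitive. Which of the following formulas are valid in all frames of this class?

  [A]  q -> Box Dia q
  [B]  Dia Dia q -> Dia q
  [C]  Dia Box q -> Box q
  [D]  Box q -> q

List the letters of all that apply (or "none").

A, B, C, D

A relation that is euclidean, reflexive, and transitive is also serial and symmetric.
(A) axiom B: valid iff R is symmetric. Every such R is symmetric — valid.
(B) Dia Dia q -> Dia q (the dual of axiom 4) characterises the transitive frames. Every such R is transitive — valid.
(C) Dia Box q -> Box q is the dual of axiom 5, which corresponds to the euclidean property. Every such R is euclidean — valid.
(D) Box q -> q is axiom T; it is valid on a frame exactly when R is reflexive. Every such R is reflexive, so valid.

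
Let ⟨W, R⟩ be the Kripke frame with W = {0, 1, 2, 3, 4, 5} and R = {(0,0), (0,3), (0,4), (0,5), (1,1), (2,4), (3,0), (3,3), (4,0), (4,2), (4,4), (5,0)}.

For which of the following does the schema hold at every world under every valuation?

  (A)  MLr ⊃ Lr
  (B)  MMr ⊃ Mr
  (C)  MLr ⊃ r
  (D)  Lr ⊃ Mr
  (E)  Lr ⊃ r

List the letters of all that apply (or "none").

C, D

R is not reflexive: not 2 R 2.
R is symmetric: every R-edge is matched by its reverse.
R is not transitive: 0 R 4 and 4 R 2 but not 0 R 2.
R is not euclidean: 0 R 3 and 0 R 4 but not 3 R 4.
R is serial: every world has an R-successor.
(A) the dual of axiom 5: valid iff R is euclidean. R is not euclidean — not valid.
(B) MMr ⊃ Mr is the dual of axiom 4, which corresponds to transitivity. R is not transitive — not valid.
(C) MLr ⊃ r is the dual of axiom B, which corresponds to symmetry. R is symmetric — valid.
(D) Lr ⊃ Mr is axiom D, which corresponds to seriality. R is serial — valid.
(E) Lr ⊃ r is axiom T; it is valid on a frame exactly when R is reflexive. R is not reflexive, so not valid.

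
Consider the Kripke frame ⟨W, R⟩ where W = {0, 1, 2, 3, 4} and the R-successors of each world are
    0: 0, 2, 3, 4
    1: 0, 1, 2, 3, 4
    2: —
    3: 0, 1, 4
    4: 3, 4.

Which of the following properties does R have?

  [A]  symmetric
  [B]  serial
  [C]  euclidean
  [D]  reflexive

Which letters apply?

(A) not symmetric: 0 R 2 but not 2 R 0.
(B) not serial: 2 has no R-successor.
(C) not euclidean: 0 R 2 and 0 R 0 but not 2 R 0.
(D) not reflexive: not 2 R 2.

none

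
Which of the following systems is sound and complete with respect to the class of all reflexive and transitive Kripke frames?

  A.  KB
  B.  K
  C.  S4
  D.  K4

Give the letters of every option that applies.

(A) KB is determined by the class of symmetric frames.
(B) K is determined by the class of arbitrary frames.
(C) S4 is determined by exactly this class.
(D) K4 is determined by the class of transitive frames.

C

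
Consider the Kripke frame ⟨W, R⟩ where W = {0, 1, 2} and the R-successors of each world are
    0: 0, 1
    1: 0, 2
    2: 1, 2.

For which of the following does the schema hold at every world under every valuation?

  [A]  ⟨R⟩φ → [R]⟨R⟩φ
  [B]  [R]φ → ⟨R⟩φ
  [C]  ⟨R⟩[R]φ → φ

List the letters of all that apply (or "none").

R is symmetric: every R-edge is matched by its reverse.
R is not euclidean: 1 R 0 and 1 R 2 but not 0 R 2.
R is serial: every world has an R-successor.
(A) ⟨R⟩φ → [R]⟨R⟩φ is axiom 5; it is valid on a frame exactly when R is euclidean. R is not euclidean, so not valid.
(B) [R]φ → ⟨R⟩φ is axiom D; it is valid on a frame exactly when R is serial. R is serial, so valid.
(C) ⟨R⟩[R]φ → φ is the dual of axiom B, which corresponds to symmetry. R is symmetric — valid.

B, C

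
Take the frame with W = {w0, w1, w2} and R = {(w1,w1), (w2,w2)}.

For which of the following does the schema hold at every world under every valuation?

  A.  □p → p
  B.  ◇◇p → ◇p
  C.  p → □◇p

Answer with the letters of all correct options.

R is not reflexive: not w0 R w0.
R is symmetric: every R-edge is matched by its reverse.
R is transitive: R is closed under composition.
(A) □p → p is axiom T; it is valid on a frame exactly when R is reflexive. R is not reflexive, so not valid.
(B) ◇◇p → ◇p is the dual of axiom 4, which corresponds to transitivity. R is transitive — valid.
(C) p → □◇p is axiom B; it is valid on a frame exactly when R is symmetric. R is symmetric, so valid.

B, C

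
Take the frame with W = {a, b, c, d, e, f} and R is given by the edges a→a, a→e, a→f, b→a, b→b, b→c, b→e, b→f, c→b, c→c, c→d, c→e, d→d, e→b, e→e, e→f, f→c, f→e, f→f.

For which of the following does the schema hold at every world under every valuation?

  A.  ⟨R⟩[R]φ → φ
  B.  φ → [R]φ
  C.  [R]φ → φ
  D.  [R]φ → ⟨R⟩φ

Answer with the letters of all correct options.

R is reflexive: each world relates to itself.
R is not symmetric: a R e but not e R a.
R is serial: every world has an R-successor.
R is not a subset of the identity: a R e with a ≠ e.
(A) the dual of axiom B: valid iff R is symmetric. R is not symmetric — not valid.
(B) φ → [R]φ is valid only on frames where every R-edge is a self-loop. Here R ⊄ identity — not valid.
(C) [R]φ → φ is axiom T, which corresponds to reflexivity. R is reflexive — valid.
(D) axiom D: valid iff R is serial. R is serial — valid.

C, D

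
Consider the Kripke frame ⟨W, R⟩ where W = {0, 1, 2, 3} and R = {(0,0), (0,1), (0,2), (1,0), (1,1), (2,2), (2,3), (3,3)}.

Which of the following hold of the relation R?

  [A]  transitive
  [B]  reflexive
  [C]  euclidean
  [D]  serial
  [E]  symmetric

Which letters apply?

(A) not transitive: 0 R 2 and 2 R 3 but not 0 R 3.
(B) reflexive: each world relates to itself.
(C) not euclidean: 0 R 1 and 0 R 2 but not 1 R 2.
(D) serial: every world has an R-successor.
(E) not symmetric: 0 R 2 but not 2 R 0.

B, D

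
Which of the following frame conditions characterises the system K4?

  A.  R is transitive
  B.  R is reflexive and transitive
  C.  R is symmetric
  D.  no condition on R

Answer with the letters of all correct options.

A

(A) K4 is sound and complete for exactly this class.
(B) this class determines S4, not K4.
(C) this class determines KB, not K4.
(D) this class determines K, not K4.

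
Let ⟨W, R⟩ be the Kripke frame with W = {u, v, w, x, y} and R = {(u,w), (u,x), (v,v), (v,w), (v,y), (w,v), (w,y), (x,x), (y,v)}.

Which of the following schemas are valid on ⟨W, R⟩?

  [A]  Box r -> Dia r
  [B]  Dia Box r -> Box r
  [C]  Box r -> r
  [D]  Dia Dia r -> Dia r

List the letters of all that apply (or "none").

A

R is not reflexive: not u R u.
R is not transitive: u R w and w R v but not u R v.
R is not euclidean: u R w and u R x but not w R x.
R is serial: every world has an R-successor.
(A) Box r -> Dia r is axiom D, which corresponds to seriality. R is serial — valid.
(B) the dual of axiom 5: valid iff R is euclidean. R is not euclidean — not valid.
(C) axiom T: valid iff R is reflexive. R is not reflexive — not valid.
(D) Dia Dia r -> Dia r (the dual of axiom 4) characterises the transitive frames. R is not transitive — not valid.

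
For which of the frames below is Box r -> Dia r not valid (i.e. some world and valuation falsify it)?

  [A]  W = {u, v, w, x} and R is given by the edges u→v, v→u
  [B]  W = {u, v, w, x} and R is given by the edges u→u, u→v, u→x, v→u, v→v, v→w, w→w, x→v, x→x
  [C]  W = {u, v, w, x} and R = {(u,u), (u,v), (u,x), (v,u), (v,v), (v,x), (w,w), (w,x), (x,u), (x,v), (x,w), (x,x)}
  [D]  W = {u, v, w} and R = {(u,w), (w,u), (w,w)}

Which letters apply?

A, D

The schema Box r -> Dia r is axiom D; it is valid on a frame iff R is serial.
(A) R is not serial (w has no R-successor), so the schema fails here.
(B) R is serial (every world has an R-successor), so the schema is valid here.
(C) R is serial (every world has an R-successor), so the schema is valid here.
(D) R is not serial (v has no R-successor), so the schema fails here.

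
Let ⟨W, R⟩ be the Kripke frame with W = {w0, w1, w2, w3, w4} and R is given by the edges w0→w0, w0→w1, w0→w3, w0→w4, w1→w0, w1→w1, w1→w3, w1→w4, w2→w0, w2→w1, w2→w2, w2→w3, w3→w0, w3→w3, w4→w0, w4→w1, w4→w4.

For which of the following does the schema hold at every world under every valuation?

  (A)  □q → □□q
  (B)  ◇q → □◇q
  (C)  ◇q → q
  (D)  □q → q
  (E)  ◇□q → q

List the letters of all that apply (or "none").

D

R is reflexive: each world relates to itself.
R is not symmetric: w1 R w3 but not w3 R w1.
R is not transitive: w2 R w0 and w0 R w4 but not w2 R w4.
R is not euclidean: w0 R w3 and w0 R w1 but not w3 R w1.
R is not a subset of the identity: w0 R w1 with w0 ≠ w1.
(A) axiom 4: valid iff R is transitive. R is not transitive — not valid.
(B) ◇q → □◇q is axiom 5; it is valid on a frame exactly when R is euclidean. R is not euclidean, so not valid.
(C) ◇q → q (the converse of T) corresponds to R being a subset of the identity. Here R ⊄ identity, so not valid.
(D) □q → q is axiom T; it is valid on a frame exactly when R is reflexive. R is reflexive, so valid.
(E) the dual of axiom B: valid iff R is symmetric. R is not symmetric — not valid.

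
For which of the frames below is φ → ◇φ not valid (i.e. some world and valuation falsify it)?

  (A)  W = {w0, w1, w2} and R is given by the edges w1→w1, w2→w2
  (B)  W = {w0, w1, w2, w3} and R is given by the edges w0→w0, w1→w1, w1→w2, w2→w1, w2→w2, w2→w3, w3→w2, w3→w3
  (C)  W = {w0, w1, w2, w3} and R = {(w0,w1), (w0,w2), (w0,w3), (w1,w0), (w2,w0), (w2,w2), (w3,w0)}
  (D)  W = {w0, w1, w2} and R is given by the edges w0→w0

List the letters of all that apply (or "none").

The schema φ → ◇φ is the dual of axiom T; it is valid on a frame iff R is reflexive.
(A) R is not reflexive (not w0 R w0), so the schema fails here.
(B) R is reflexive (each world relates to itself), so the schema is valid here.
(C) R is not reflexive (not w0 R w0), so the schema fails here.
(D) R is not reflexive (not w1 R w1), so the schema fails here.

A, C, D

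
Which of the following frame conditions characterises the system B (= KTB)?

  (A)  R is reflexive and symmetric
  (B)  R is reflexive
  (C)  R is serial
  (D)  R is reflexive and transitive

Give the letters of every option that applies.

A

(A) B (= KTB) is sound and complete for exactly this class.
(B) this class determines T (= KT), not B (= KTB).
(C) this class determines D, not B (= KTB).
(D) this class determines S4, not B (= KTB).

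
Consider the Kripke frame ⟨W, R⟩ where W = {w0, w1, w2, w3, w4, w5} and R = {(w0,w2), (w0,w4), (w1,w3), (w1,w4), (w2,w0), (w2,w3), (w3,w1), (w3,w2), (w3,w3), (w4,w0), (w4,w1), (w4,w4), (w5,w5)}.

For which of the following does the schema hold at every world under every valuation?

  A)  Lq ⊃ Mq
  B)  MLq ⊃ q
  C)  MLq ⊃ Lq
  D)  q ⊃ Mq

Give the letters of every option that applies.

A, B

R is not reflexive: not w0 R w0.
R is symmetric: every R-edge is matched by its reverse.
R is not euclidean: w0 R w2 and w0 R w4 but not w2 R w4.
R is serial: every world has an R-successor.
(A) Lq ⊃ Mq is axiom D; it is valid on a frame exactly when R is serial. R is serial, so valid.
(B) MLq ⊃ q (the dual of axiom B) characterises the symmetric frames. R is symmetric — valid.
(C) MLq ⊃ Lq is the dual of axiom 5, which corresponds to the euclidean property. R is not euclidean — not valid.
(D) the dual of axiom T: valid iff R is reflexive. R is not reflexive — not valid.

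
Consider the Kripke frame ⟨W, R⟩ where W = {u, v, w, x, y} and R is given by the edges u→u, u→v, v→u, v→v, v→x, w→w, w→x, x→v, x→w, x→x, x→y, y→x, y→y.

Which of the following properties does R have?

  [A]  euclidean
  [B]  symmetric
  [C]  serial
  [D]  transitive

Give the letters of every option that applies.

B, C

(A) not euclidean: v R u and v R x but not u R x.
(B) symmetric: every R-edge is matched by its reverse.
(C) serial: every world has an R-successor.
(D) not transitive: u R v and v R x but not u R x.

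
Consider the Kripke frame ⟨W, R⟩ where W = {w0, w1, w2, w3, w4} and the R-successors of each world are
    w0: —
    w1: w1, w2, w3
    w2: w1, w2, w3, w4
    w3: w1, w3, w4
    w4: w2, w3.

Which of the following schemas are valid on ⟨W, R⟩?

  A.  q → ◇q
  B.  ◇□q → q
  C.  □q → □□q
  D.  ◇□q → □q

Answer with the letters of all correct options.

none

R is not reflexive: not w0 R w0.
R is not symmetric: w2 R w3 but not w3 R w2.
R is not transitive: w1 R w2 and w2 R w4 but not w1 R w4.
R is not euclidean: w1 R w3 and w1 R w2 but not w3 R w2.
(A) q → ◇q is the dual of axiom T; it is valid on a frame exactly when R is reflexive. R is not reflexive, so not valid.
(B) the dual of axiom B: valid iff R is symmetric. R is not symmetric — not valid.
(C) axiom 4: valid iff R is transitive. R is not transitive — not valid.
(D) the dual of axiom 5: valid iff R is euclidean. R is not euclidean — not valid.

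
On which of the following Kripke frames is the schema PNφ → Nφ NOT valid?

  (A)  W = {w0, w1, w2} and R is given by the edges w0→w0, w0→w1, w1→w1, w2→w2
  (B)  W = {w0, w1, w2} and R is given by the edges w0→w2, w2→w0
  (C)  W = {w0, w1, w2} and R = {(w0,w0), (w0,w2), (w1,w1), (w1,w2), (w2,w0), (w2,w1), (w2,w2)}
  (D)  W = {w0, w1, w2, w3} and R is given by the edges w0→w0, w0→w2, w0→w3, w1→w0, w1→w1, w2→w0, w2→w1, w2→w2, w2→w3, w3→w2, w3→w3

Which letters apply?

A, B, C, D

The schema PNφ → Nφ is the dual of axiom 5; it is valid on a frame iff R is euclidean.
(A) R is not euclidean (w0 R w1 and w0 R w0 but not w1 R w0), so the schema fails here.
(B) R is not euclidean (w0 R w2 and w0 R w2 but not w2 R w2), so the schema fails here.
(C) R is not euclidean (w2 R w0 and w2 R w1 but not w0 R w1), so the schema fails here.
(D) R is not euclidean (w0 R w3 and w0 R w0 but not w3 R w0), so the schema fails here.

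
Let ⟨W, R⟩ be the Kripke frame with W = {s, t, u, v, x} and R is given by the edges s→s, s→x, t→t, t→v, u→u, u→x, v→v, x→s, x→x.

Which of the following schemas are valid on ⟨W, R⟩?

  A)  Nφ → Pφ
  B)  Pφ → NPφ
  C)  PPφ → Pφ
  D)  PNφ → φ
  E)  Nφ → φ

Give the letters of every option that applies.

A, E

R is reflexive: each world relates to itself.
R is not symmetric: t R v but not v R t.
R is not transitive: u R x and x R s but not u R s.
R is not euclidean: t R v and t R t but not v R t.
R is serial: every world has an R-successor.
(A) axiom D: valid iff R is serial. R is serial — valid.
(B) Pφ → NPφ (axiom 5) characterises the euclidean frames. R is not euclidean — not valid.
(C) the dual of axiom 4: valid iff R is transitive. R is not transitive — not valid.
(D) PNφ → φ (the dual of axiom B) characterises the symmetric frames. R is not symmetric — not valid.
(E) Nφ → φ (axiom T) characterises the reflexive frames. R is reflexive — valid.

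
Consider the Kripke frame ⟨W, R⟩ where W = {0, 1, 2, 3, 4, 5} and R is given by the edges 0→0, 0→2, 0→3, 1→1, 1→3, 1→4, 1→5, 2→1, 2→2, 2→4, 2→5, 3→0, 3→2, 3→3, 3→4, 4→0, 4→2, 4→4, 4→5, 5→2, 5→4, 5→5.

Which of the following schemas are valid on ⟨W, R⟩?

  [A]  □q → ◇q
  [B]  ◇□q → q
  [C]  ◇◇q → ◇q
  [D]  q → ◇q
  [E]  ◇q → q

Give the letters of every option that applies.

R is reflexive: each world relates to itself.
R is not symmetric: 0 R 2 but not 2 R 0.
R is not transitive: 0 R 2 and 2 R 1 but not 0 R 1.
R is serial: every world has an R-successor.
R is not a subset of the identity: 0 R 2 with 0 ≠ 2.
(A) □q → ◇q is axiom D, which corresponds to seriality. R is serial — valid.
(B) ◇□q → q (the dual of axiom B) characterises the symmetric frames. R is not symmetric — not valid.
(C) ◇◇q → ◇q (the dual of axiom 4) characterises the transitive frames. R is not transitive — not valid.
(D) q → ◇q is the dual of axiom T, which corresponds to reflexivity. R is reflexive — valid.
(E) ◇q → q (the converse of T) corresponds to R being a subset of the identity. Here R ⊄ identity, so not valid.

A, D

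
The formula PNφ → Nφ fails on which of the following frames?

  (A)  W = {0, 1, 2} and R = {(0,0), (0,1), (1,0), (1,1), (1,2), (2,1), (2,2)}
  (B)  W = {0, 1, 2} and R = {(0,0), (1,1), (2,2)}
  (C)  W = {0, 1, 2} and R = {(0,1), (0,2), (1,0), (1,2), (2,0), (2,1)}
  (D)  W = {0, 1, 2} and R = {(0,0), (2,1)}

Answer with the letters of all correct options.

The schema PNφ → Nφ is the dual of axiom 5; it is valid on a frame iff R is euclidean.
(A) R is not euclidean (1 R 0 and 1 R 2 but not 0 R 2), so the schema fails here.
(B) R is euclidean (any two R-successors of the same world are R-related), so the schema is valid here.
(C) R is not euclidean (0 R 1 and 0 R 1 but not 1 R 1), so the schema fails here.
(D) R is not euclidean (2 R 1 and 2 R 1 but not 1 R 1), so the schema fails here.

A, C, D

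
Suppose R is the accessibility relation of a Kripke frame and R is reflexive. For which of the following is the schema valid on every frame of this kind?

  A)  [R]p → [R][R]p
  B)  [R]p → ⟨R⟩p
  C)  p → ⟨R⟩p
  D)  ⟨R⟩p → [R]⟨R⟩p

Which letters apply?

B, C

A reflexive relation is serial.
(A) [R]p → [R][R]p is axiom 4, which corresponds to transitivity. Such an R need not be transitive — not valid.
(B) axiom D: valid iff R is serial. Every such R is serial — valid.
(C) p → ⟨R⟩p is the dual of axiom T; it is valid on a frame exactly when R is reflexive. Every such R is reflexive, so valid.
(D) ⟨R⟩p → [R]⟨R⟩p is axiom 5; it is valid on a frame exactly when R is euclidean. Such an R need not be euclidean, so not valid.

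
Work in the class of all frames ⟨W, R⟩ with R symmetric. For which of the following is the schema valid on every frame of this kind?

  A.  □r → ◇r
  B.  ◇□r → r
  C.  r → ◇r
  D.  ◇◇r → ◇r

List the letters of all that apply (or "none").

(A) axiom D: valid iff R is serial. Such an R need not be serial — not valid.
(B) the dual of axiom B: valid iff R is symmetric. Every such R is symmetric — valid.
(C) r → ◇r (the dual of axiom T) characterises the reflexive frames. Such an R need not be reflexive — not valid.
(D) ◇◇r → ◇r is the dual of axiom 4; it is valid on a frame exactly when R is transitive. Such an R need not be transitive, so not valid.

B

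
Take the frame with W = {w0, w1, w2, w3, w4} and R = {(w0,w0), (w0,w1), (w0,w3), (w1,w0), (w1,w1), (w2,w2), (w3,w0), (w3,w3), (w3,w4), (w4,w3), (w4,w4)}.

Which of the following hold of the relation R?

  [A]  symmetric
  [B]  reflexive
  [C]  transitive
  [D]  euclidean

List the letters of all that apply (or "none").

A, B

(A) symmetric: every R-edge is matched by its reverse.
(B) reflexive: each world relates to itself.
(C) not transitive: w0 R w3 and w3 R w4 but not w0 R w4.
(D) not euclidean: w0 R w1 and w0 R w3 but not w1 R w3.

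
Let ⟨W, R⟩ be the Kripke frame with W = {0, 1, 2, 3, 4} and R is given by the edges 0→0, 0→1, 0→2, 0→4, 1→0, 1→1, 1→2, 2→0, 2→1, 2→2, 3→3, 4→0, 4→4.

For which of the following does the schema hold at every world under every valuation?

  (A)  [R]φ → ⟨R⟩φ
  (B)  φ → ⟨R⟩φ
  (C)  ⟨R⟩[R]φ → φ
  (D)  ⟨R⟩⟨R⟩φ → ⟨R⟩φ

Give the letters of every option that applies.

A, B, C

R is reflexive: each world relates to itself.
R is symmetric: every R-edge is matched by its reverse.
R is not transitive: 1 R 0 and 0 R 4 but not 1 R 4.
R is serial: every world has an R-successor.
(A) [R]φ → ⟨R⟩φ (axiom D) characterises the serial frames. R is serial — valid.
(B) φ → ⟨R⟩φ is the dual of axiom T, which corresponds to reflexivity. R is reflexive — valid.
(C) ⟨R⟩[R]φ → φ (the dual of axiom B) characterises the symmetric frames. R is symmetric — valid.
(D) the dual of axiom 4: valid iff R is transitive. R is not transitive — not valid.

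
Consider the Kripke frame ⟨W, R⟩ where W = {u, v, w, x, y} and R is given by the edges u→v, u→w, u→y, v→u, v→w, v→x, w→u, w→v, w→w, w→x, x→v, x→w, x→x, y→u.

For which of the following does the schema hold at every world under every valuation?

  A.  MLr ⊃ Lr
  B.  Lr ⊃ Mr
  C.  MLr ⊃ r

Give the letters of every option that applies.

R is symmetric: every R-edge is matched by its reverse.
R is not euclidean: u R v and u R y but not v R y.
R is serial: every world has an R-successor.
(A) the dual of axiom 5: valid iff R is euclidean. R is not euclidean — not valid.
(B) Lr ⊃ Mr is axiom D; it is valid on a frame exactly when R is serial. R is serial, so valid.
(C) the dual of axiom B: valid iff R is symmetric. R is symmetric — valid.

B, C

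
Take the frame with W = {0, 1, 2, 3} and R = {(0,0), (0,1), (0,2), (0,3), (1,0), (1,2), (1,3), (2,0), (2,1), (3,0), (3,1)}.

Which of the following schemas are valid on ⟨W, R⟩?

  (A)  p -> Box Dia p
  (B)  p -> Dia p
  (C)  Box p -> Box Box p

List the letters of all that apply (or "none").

R is not reflexive: not 1 R 1.
R is symmetric: every R-edge is matched by its reverse.
R is not transitive: 1 R 0 and 0 R 1 but not 1 R 1.
(A) axiom B: valid iff R is symmetric. R is symmetric — valid.
(B) p -> Dia p is the dual of axiom T, which corresponds to reflexivity. R is not reflexive — not valid.
(C) Box p -> Box Box p (axiom 4) characterises the transitive frames. R is not transitive — not valid.

A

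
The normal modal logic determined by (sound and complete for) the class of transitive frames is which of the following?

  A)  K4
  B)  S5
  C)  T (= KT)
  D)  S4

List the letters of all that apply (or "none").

A

(A) K4 is determined by exactly this class.
(B) S5 is determined by the class of reflexive, symmetric, and transitive frames.
(C) T (= KT) is determined by the class of reflexive frames.
(D) S4 is determined by the class of reflexive and transitive frames.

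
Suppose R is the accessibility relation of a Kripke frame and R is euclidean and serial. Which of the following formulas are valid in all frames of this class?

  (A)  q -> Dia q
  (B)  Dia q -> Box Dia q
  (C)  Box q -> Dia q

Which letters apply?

(A) q -> Dia q (the dual of axiom T) characterises the reflexive frames. Such an R need not be reflexive — not valid.
(B) Dia q -> Box Dia q (axiom 5) characterises the euclidean frames. Every such R is euclidean — valid.
(C) Box q -> Dia q (axiom D) characterises the serial frames. Every such R is serial — valid.

B, C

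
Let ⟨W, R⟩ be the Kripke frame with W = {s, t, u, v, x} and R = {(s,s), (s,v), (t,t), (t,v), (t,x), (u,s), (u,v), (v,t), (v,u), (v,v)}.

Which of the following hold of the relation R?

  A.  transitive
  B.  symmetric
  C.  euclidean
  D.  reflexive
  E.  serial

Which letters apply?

(A) not transitive: s R v and v R t but not s R t.
(B) not symmetric: s R v but not v R s.
(C) not euclidean: s R v and s R s but not v R s.
(D) not reflexive: not u R u.
(E) not serial: x has no R-successor.

none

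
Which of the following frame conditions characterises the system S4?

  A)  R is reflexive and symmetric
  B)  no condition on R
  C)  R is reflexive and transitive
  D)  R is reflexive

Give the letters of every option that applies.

C

(A) this class determines B (= KTB), not S4.
(B) this class determines K, not S4.
(C) S4 is sound and complete for exactly this class.
(D) this class determines T (= KT), not S4.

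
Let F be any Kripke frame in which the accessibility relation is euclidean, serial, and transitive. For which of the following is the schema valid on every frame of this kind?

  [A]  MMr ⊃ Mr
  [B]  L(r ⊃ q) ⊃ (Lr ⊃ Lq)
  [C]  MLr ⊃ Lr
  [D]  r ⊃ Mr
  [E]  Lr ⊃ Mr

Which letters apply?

(A) MMr ⊃ Mr is the dual of axiom 4; it is valid on a frame exactly when R is transitive. Every such R is transitive, so valid.
(B) this is just K, valid on every normal frame.
(C) the dual of axiom 5: valid iff R is euclidean. Every such R is euclidean — valid.
(D) r ⊃ Mr is the dual of axiom T; it is valid on a frame exactly when R is reflexive. Such an R need not be reflexive, so not valid.
(E) Lr ⊃ Mr is axiom D; it is valid on a frame exactly when R is serial. Every such R is serial, so valid.

A, B, C, E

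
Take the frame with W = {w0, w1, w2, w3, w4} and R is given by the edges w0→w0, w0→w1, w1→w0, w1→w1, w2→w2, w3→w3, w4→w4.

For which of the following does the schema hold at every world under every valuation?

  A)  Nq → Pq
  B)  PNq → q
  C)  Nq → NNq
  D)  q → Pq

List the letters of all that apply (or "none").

R is reflexive: each world relates to itself.
R is symmetric: every R-edge is matched by its reverse.
R is transitive: R is closed under composition.
R is serial: every world has an R-successor.
(A) Nq → Pq (axiom D) characterises the serial frames. R is serial — valid.
(B) the dual of axiom B: valid iff R is symmetric. R is symmetric — valid.
(C) Nq → NNq is axiom 4; it is valid on a frame exactly when R is transitive. R is transitive, so valid.
(D) the dual of axiom T: valid iff R is reflexive. R is reflexive — valid.

A, B, C, D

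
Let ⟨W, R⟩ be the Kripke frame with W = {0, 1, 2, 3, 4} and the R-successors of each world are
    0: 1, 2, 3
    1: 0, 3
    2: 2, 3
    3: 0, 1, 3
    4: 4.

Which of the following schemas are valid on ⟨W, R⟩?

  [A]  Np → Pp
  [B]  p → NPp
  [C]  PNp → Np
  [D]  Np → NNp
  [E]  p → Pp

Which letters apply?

A

R is not reflexive: not 0 R 0.
R is not symmetric: 0 R 2 but not 2 R 0.
R is not transitive: 0 R 1 and 1 R 0 but not 0 R 0.
R is not euclidean: 0 R 1 and 0 R 2 but not 1 R 2.
R is serial: every world has an R-successor.
(A) axiom D: valid iff R is serial. R is serial — valid.
(B) p → NPp is axiom B, which corresponds to symmetry. R is not symmetric — not valid.
(C) the dual of axiom 5: valid iff R is euclidean. R is not euclidean — not valid.
(D) axiom 4: valid iff R is transitive. R is not transitive — not valid.
(E) p → Pp is the dual of axiom T; it is valid on a frame exactly when R is reflexive. R is not reflexive, so not valid.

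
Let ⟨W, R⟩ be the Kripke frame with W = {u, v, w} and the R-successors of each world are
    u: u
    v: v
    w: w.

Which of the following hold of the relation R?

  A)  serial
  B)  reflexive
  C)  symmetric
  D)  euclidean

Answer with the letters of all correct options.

(A) serial: every world has an R-successor.
(B) reflexive: each world relates to itself.
(C) symmetric: every R-edge is matched by its reverse.
(D) euclidean: any two R-successors of the same world are R-related.

A, B, C, D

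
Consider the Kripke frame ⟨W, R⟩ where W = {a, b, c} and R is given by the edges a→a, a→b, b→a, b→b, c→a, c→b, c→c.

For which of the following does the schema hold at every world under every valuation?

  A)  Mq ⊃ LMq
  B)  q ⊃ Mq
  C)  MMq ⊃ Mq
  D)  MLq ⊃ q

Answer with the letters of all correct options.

B, C

R is reflexive: each world relates to itself.
R is not symmetric: c R a but not a R c.
R is transitive: R is closed under composition.
R is not euclidean: c R a and c R c but not a R c.
(A) Mq ⊃ LMq is axiom 5, which corresponds to the euclidean property. R is not euclidean — not valid.
(B) q ⊃ Mq is the dual of axiom T; it is valid on a frame exactly when R is reflexive. R is reflexive, so valid.
(C) the dual of axiom 4: valid iff R is transitive. R is transitive — valid.
(D) MLq ⊃ q is the dual of axiom B; it is valid on a frame exactly when R is symmetric. R is not symmetric, so not valid.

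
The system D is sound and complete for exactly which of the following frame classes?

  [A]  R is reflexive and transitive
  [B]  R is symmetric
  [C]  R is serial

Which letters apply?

(A) this class determines S4, not D.
(B) this class determines KB, not D.
(C) D is sound and complete for exactly this class.

C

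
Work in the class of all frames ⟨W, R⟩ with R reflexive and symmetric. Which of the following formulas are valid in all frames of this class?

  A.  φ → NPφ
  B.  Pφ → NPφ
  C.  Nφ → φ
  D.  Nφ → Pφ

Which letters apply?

Reflexive relations are serial.
(A) axiom B: valid iff R is symmetric. Every such R is symmetric — valid.
(B) Pφ → NPφ is axiom 5, which corresponds to the euclidean property. Such an R need not be euclidean — not valid.
(C) axiom T: valid iff R is reflexive. Every such R is reflexive — valid.
(D) axiom D: valid iff R is serial. Every such R is serial — valid.

A, C, D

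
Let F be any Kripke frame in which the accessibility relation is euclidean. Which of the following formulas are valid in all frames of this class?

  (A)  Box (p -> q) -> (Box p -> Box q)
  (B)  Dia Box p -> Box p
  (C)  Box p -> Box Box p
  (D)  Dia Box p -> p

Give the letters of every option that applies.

A, B

(A) Box (p -> q) -> (Box p -> Box q) is axiom K, valid on every Kripke frame — valid.
(B) Dia Box p -> Box p is the dual of axiom 5, which corresponds to the euclidean property. Every such R is euclidean — valid.
(C) axiom 4: valid iff R is transitive. Such an R need not be transitive — not valid.
(D) Dia Box p -> p (the dual of axiom B) characterises the symmetric frames. Such an R need not be symmetric — not valid.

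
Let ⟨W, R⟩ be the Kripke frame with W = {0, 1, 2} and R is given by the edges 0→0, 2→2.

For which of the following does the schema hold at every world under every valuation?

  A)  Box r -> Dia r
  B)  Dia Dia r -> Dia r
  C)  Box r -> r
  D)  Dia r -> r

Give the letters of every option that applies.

R is not reflexive: not 1 R 1.
R is transitive: R is closed under composition.
R is not serial: 1 has no R-successor.
R is a subset of the identity: every R-edge is a self-loop.
(A) Box r -> Dia r (axiom D) characterises the serial frames. R is not serial — not valid.
(B) Dia Dia r -> Dia r is the dual of axiom 4; it is valid on a frame exactly when R is transitive. R is transitive, so valid.
(C) Box r -> r (axiom T) characterises the reflexive frames. R is not reflexive — not valid.
(D) Dia r -> r (the converse of T) corresponds to R being a subset of the identity. Here R ⊆ identity, so valid.

B, D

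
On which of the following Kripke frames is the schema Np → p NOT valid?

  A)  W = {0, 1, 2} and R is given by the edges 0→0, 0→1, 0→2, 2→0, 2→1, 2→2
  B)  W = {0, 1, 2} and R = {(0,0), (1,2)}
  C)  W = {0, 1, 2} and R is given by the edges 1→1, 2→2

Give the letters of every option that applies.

The schema Np → p is axiom T; it is valid on a frame iff R is reflexive.
(A) R is not reflexive (not 1 R 1), so the schema fails here.
(B) R is not reflexive (not 1 R 1), so the schema fails here.
(C) R is not reflexive (not 0 R 0), so the schema fails here.

A, B, C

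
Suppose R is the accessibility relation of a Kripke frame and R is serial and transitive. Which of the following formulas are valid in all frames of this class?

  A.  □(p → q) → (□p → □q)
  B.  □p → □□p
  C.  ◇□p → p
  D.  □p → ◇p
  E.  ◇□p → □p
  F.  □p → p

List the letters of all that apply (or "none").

(A) □(p → q) → (□p → □q) is axiom K, valid on every Kripke frame — valid.
(B) □p → □□p is axiom 4; it is valid on a frame exactly when R is transitive. Every such R is transitive, so valid.
(C) the dual of axiom B: valid iff R is symmetric. Such an R need not be symmetric — not valid.
(D) axiom D: valid iff R is serial. Every such R is serial — valid.
(E) the dual of axiom 5: valid iff R is euclidean. Such an R need not be euclidean — not valid.
(F) axiom T: valid iff R is reflexive. Such an R need not be reflexive — not valid.

A, B, D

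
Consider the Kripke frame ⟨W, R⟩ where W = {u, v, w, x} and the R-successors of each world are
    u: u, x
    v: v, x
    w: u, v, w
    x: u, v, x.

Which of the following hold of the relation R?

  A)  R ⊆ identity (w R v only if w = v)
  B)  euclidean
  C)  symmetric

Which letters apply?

none

(A) not ⊆ identity: u R x with u ≠ x.
(B) not euclidean: w R u and w R v but not u R v.
(C) not symmetric: w R u but not u R w.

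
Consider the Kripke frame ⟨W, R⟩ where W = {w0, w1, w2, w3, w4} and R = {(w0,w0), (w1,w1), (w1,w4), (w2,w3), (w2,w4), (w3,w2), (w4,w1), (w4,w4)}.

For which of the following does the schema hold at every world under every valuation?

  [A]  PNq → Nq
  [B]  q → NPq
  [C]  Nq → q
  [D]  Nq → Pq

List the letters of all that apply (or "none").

R is not reflexive: not w2 R w2.
R is not symmetric: w2 R w4 but not w4 R w2.
R is not euclidean: w2 R w3 and w2 R w4 but not w3 R w4.
R is serial: every world has an R-successor.
(A) PNq → Nq is the dual of axiom 5, which corresponds to the euclidean property. R is not euclidean — not valid.
(B) axiom B: valid iff R is symmetric. R is not symmetric — not valid.
(C) axiom T: valid iff R is reflexive. R is not reflexive — not valid.
(D) Nq → Pq is axiom D; it is valid on a frame exactly when R is serial. R is serial, so valid.

D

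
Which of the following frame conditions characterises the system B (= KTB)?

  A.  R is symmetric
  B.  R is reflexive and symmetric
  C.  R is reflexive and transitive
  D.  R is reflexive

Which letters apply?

B

(A) this class determines KB, not B (= KTB).
(B) B (= KTB) is sound and complete for exactly this class.
(C) this class determines S4, not B (= KTB).
(D) this class determines T (= KT), not B (= KTB).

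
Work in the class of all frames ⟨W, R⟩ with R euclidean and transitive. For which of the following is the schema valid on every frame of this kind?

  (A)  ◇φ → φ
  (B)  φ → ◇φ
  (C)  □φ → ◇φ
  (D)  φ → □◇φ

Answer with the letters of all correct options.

(A) ◇φ → φ is valid only on frames where every R-edge is a self-loop. Such an R need not be a subset of the identity — not valid.
(B) φ → ◇φ is the dual of axiom T, which corresponds to reflexivity. Such an R need not be reflexive — not valid.
(C) axiom D: valid iff R is serial. Such an R need not be serial — not valid.
(D) φ → □◇φ is axiom B; it is valid on a frame exactly when R is symmetric. Such an R need not be symmetric, so not valid.

none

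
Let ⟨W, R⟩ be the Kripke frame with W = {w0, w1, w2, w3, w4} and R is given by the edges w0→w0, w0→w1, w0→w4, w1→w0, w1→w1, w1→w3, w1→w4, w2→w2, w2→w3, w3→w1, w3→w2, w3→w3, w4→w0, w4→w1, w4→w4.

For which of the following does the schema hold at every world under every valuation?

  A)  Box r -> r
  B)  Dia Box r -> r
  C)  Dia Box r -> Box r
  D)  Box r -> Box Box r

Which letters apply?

R is reflexive: each world relates to itself.
R is symmetric: every R-edge is matched by its reverse.
R is not transitive: w0 R w1 and w1 R w3 but not w0 R w3.
R is not euclidean: w1 R w0 and w1 R w3 but not w0 R w3.
(A) Box r -> r is axiom T; it is valid on a frame exactly when R is reflexive. R is reflexive, so valid.
(B) Dia Box r -> r is the dual of axiom B; it is valid on a frame exactly when R is symmetric. R is symmetric, so valid.
(C) the dual of axiom 5: valid iff R is euclidean. R is not euclidean — not valid.
(D) axiom 4: valid iff R is transitive. R is not transitive — not valid.

A, B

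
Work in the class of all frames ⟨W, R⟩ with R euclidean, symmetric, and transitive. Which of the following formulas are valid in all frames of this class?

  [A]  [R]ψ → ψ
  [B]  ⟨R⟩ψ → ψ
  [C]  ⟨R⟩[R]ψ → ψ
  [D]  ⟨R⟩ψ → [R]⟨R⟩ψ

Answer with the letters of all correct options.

(A) [R]ψ → ψ is axiom T; it is valid on a frame exactly when R is reflexive. Such an R need not be reflexive, so not valid.
(B) ⟨R⟩ψ → ψ is valid only on frames where every R-edge is a self-loop. Such an R need not be a subset of the identity — not valid.
(C) ⟨R⟩[R]ψ → ψ is the dual of axiom B, which corresponds to symmetry. Every such R is symmetric — valid.
(D) ⟨R⟩ψ → [R]⟨R⟩ψ (axiom 5) characterises the euclidean frames. Every such R is euclidean — valid.

C, D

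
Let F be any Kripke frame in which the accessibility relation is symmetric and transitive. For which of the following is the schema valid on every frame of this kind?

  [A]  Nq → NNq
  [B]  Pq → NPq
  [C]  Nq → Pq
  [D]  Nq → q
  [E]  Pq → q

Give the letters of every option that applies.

A, B

A symmetric transitive relation is euclidean (uRv and uRw give vRu by symmetry, then vRw by transitivity).
(A) Nq → NNq is axiom 4; it is valid on a frame exactly when R is transitive. Every such R is transitive, so valid.
(B) Pq → NPq is axiom 5; it is valid on a frame exactly when R is euclidean. Every such R is euclidean, so valid.
(C) axiom D: valid iff R is serial. Such an R need not be serial — not valid.
(D) Nq → q is axiom T; it is valid on a frame exactly when R is reflexive. Such an R need not be reflexive, so not valid.
(E) Pq → q is valid only on frames where every R-edge is a self-loop. Such an R need not be a subset of the identity — not valid.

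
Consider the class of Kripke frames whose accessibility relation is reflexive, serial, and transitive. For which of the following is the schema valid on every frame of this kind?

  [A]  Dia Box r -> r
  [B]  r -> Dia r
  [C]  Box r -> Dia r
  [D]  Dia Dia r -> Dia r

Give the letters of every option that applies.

(A) Dia Box r -> r is the dual of axiom B, which corresponds to symmetry. Such an R need not be symmetric — not valid.
(B) the dual of axiom T: valid iff R is reflexive. Every such R is reflexive — valid.
(C) Box r -> Dia r (axiom D) characterises the serial frames. Every such R is serial — valid.
(D) Dia Dia r -> Dia r (the dual of axiom 4) characterises the transitive frames. Every such R is transitive — valid.

B, C, D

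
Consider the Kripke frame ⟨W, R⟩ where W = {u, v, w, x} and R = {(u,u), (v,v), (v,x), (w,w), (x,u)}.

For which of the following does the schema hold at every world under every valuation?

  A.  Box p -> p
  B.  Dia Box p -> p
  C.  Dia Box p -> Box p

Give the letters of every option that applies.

R is not reflexive: not x R x.
R is not symmetric: v R x but not x R v.
R is not euclidean: v R x and v R v but not x R v.
(A) axiom T: valid iff R is reflexive. R is not reflexive — not valid.
(B) Dia Box p -> p is the dual of axiom B; it is valid on a frame exactly when R is symmetric. R is not symmetric, so not valid.
(C) Dia Box p -> Box p (the dual of axiom 5) characterises the euclidean frames. R is not euclidean — not valid.

none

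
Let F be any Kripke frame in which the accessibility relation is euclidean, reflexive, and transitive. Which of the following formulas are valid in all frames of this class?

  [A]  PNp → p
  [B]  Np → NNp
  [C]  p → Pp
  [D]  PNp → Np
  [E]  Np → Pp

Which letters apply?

A, B, C, D, E

A relation that is euclidean, reflexive, and transitive is also serial and symmetric.
(A) PNp → p is the dual of axiom B; it is valid on a frame exactly when R is symmetric. Every such R is symmetric, so valid.
(B) Np → NNp (axiom 4) characterises the transitive frames. Every such R is transitive — valid.
(C) p → Pp is the dual of axiom T, which corresponds to reflexivity. Every such R is reflexive — valid.
(D) PNp → Np (the dual of axiom 5) characterises the euclidean frames. Every such R is euclidean — valid.
(E) axiom D: valid iff R is serial. Every such R is serial — valid.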